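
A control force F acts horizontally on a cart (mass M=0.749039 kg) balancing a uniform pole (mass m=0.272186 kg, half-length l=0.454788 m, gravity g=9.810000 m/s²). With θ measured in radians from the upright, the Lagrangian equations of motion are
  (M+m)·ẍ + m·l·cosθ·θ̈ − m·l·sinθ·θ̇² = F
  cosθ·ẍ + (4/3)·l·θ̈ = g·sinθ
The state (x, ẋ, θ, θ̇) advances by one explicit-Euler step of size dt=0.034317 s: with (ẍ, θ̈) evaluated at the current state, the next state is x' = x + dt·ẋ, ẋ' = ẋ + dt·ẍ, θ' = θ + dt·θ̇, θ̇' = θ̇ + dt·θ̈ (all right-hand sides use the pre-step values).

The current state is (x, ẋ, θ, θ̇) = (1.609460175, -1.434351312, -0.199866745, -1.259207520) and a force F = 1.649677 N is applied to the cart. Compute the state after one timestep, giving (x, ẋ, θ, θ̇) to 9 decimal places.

(1.560237541, -1.351155741, -0.243078969, -1.503899692)

sinθ=-0.198538730, cosθ=0.980093043
temp = (F + m·l·θ̇²·sinθ)/(M+m) = (1.649677 + -0.038968585)/1.021225 = 1.577231673
θ̈ = (g·sinθ − cosθ·temp)/(l·(4/3 − m·cos²θ/(M+m))) = -7.130348585
ẍ = temp − m·l·θ̈·cosθ/(M+m) = 2.424325292
Euler: x'=1.609460175+0.034317·-1.434351312=1.560237541, ẋ'=-1.434351312+0.034317·2.424325292=-1.351155741
       θ'=-0.199866745+0.034317·-1.259207520=-0.243078969, θ̇'=-1.259207520+0.034317·-7.130348585=-1.503899692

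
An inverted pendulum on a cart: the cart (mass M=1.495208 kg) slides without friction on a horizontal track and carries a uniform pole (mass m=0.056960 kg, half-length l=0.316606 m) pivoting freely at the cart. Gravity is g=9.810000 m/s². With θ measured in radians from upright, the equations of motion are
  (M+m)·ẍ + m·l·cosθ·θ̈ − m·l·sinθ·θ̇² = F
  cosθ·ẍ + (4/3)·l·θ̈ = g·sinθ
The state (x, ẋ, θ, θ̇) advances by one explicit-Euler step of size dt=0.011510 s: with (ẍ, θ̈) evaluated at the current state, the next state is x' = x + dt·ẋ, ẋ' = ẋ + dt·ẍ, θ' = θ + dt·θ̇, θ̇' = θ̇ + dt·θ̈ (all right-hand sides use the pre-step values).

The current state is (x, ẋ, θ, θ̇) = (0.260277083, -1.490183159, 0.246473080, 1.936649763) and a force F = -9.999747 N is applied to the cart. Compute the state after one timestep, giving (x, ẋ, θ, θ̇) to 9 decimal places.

sinθ=0.243985151, cosθ=0.969778968
temp = (F + m·l·θ̇²·sinθ)/(M+m) = (-9.999747 + 0.016502688)/1.552168 = -6.431806552
θ̈ = (g·sinθ − cosθ·temp)/(l·(4/3 − m·cos²θ/(M+m))) = 20.988865649
ẍ = temp − m·l·θ̈·cosθ/(M+m) = -6.668296194
Euler: x'=0.260277083+0.011510·-1.490183159=0.243125075, ẋ'=-1.490183159+0.011510·-6.668296194=-1.566935248
       θ'=0.246473080+0.011510·1.936649763=0.268763919, θ̇'=1.936649763+0.011510·20.988865649=2.178231607

(0.243125075, -1.566935248, 0.268763919, 2.178231607)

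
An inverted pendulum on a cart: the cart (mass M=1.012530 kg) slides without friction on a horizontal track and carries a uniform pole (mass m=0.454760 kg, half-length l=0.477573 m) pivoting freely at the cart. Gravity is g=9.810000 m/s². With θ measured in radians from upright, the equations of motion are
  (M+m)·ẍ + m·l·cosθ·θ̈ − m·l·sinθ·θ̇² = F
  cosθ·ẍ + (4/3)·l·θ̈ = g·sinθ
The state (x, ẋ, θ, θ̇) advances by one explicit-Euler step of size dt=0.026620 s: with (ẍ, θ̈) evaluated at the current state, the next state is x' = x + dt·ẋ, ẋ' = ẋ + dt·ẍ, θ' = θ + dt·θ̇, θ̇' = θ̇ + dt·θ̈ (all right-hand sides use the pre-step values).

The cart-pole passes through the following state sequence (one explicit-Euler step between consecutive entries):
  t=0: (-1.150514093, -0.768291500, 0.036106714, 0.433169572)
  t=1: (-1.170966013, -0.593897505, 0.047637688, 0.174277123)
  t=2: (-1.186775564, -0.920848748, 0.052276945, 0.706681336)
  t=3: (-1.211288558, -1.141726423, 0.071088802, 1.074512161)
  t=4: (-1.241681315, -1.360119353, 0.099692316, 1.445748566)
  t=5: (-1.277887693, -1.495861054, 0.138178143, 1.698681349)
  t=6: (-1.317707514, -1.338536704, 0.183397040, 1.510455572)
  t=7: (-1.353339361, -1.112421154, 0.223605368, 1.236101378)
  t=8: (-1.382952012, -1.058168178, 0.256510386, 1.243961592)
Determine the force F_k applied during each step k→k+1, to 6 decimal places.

F_0 = 7.500282 N
F_1 = -13.683084 N
F_2 = -9.183535 N
F_3 = -9.034485 N
F_4 = -5.473917 N
F_5 = 7.064358 N
F_6 = 10.172288 N
F_7 = 2.979362 N

step 0→1:
  ẍ = (ẋ'−ẋ)/dt = (-0.593897505−-0.768291500)/0.026620 = 6.551239
  θ̈ = (θ̇'−θ̇)/dt = (0.174277123−0.433169572)/0.026620 = -9.725486
  sinθ=0.036099, cosθ=0.999348
  F = (M+m)·ẍ + m·l·cosθ·θ̈ − m·l·sinθ·θ̇² = 9.612568 + -2.110815 − 0.001471 = 7.500282
step 1→2:
  ẍ = (ẋ'−ẋ)/dt = (-0.920848748−-0.593897505)/0.026620 = -12.282165
  θ̈ = (θ̇'−θ̇)/dt = (0.706681336−0.174277123)/0.026620 = 20.000158
  sinθ=0.047620, cosθ=0.998866
  F = (M+m)·ẍ + m·l·cosθ·θ̈ − m·l·sinθ·θ̇² = -18.021499 + 4.338729 − 0.000314 = -13.683084
step 2→3:
  ẍ = (ẋ'−ẋ)/dt = (-1.141726423−-0.920848748)/0.026620 = -8.297433
  θ̈ = (θ̇'−θ̇)/dt = (1.074512161−0.706681336)/0.026620 = 13.817837
  sinθ=0.052253, cosθ=0.998634
  F = (M+m)·ẍ + m·l·cosθ·θ̈ − m·l·sinθ·θ̇² = -12.174741 + 2.996873 − 0.005667 = -9.183535
step 3→4:
  ẍ = (ẋ'−ẋ)/dt = (-1.360119353−-1.141726423)/0.026620 = -8.204092
  θ̈ = (θ̇'−θ̇)/dt = (1.445748566−1.074512161)/0.026620 = 13.945770
  sinθ=0.071029, cosθ=0.997474
  F = (M+m)·ẍ + m·l·cosθ·θ̈ − m·l·sinθ·θ̇² = -12.037782 + 3.021108 − 0.017811 = -9.034485
step 4→5:
  ẍ = (ẋ'−ẋ)/dt = (-1.495861054−-1.360119353)/0.026620 = -5.099237
  θ̈ = (θ̇'−θ̇)/dt = (1.698681349−1.445748566)/0.026620 = 9.501607
  sinθ=0.099527, cosθ=0.995035
  F = (M+m)·ẍ + m·l·cosθ·θ̈ − m·l·sinθ·θ̇² = -7.482060 + 2.053324 − 0.045180 = -5.473917
step 5→6:
  ẍ = (ẋ'−ẋ)/dt = (-1.338536704−-1.495861054)/0.026620 = 5.910006
  θ̈ = (θ̇'−θ̇)/dt = (1.510455572−1.698681349)/0.026620 = -7.070841
  sinθ=0.137739, cosθ=0.990469
  F = (M+m)·ẍ + m·l·cosθ·θ̈ − m·l·sinθ·θ̇² = 8.671692 + -1.521016 − 0.086318 = 7.064358
step 6→7:
  ẍ = (ẋ'−ẋ)/dt = (-1.112421154−-1.338536704)/0.026620 = 8.494198
  θ̈ = (θ̇'−θ̇)/dt = (1.236101378−1.510455572)/0.026620 = -10.306318
  sinθ=0.182371, cosθ=0.983230
  F = (M+m)·ẍ + m·l·cosθ·θ̈ − m·l·sinθ·θ̇² = 12.463452 + -2.200800 − 0.090363 = 10.172288
step 7→8:
  ẍ = (ẋ'−ẋ)/dt = (-1.058168178−-1.112421154)/0.026620 = 2.038053
  θ̈ = (θ̇'−θ̇)/dt = (1.243961592−1.236101378)/0.026620 = 0.295275
  sinθ=0.221747, cosθ=0.975104
  F = (M+m)·ẍ + m·l·cosθ·θ̈ − m·l·sinθ·θ̇² = 2.990415 + 0.062532 − 0.073585 = 2.979362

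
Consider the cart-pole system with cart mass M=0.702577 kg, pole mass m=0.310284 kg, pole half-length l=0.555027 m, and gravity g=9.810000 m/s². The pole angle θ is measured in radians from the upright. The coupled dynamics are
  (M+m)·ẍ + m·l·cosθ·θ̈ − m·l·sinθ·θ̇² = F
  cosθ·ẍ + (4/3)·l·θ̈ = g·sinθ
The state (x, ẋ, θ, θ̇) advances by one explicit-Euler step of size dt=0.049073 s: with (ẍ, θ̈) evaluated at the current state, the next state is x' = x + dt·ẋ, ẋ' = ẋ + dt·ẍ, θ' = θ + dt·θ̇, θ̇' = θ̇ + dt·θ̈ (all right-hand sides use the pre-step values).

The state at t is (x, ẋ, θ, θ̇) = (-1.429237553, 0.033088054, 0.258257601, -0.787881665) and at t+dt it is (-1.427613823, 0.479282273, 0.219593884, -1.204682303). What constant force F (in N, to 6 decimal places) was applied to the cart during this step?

F = 7.767889 N

ẍ = (ẋ'−ẋ)/dt = (0.479282273−0.033088054)/0.049073 = 9.092459
θ̈ = (θ̇'−θ̇)/dt = (-1.204682303−-0.787881665)/0.049073 = -8.493482
sinθ=0.255396, cosθ=0.966836
F = (M+m)·ẍ + m·l·cosθ·θ̈ − m·l·sinθ·θ̇² = 9.209397 + -1.414205 − 0.027303 = 7.767889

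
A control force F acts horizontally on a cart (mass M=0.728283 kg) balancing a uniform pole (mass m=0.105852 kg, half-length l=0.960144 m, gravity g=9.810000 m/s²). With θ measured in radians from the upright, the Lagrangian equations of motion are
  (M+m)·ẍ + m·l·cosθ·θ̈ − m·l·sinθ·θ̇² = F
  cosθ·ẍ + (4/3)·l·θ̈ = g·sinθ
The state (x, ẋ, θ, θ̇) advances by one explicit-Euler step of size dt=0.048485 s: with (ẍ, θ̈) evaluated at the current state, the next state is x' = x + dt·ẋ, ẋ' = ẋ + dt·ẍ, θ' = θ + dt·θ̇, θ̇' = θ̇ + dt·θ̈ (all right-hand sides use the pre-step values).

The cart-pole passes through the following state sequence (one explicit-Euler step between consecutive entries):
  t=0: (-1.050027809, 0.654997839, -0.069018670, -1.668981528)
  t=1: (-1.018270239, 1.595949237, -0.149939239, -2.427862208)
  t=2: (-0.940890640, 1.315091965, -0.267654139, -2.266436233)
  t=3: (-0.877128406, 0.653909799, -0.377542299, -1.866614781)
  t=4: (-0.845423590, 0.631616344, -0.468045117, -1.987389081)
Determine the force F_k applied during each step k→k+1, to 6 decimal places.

step 0→1:
  ẍ = (ẋ'−ẋ)/dt = (1.595949237−0.654997839)/0.048485 = 19.407062
  θ̈ = (θ̇'−θ̇)/dt = (-2.427862208−-1.668981528)/0.048485 = -15.651865
  sinθ=-0.068964, cosθ=0.997619
  F = (M+m)·ẍ + m·l·cosθ·θ̈ − m·l·sinθ·θ̇² = 16.188110 + -1.586961 − -0.019524 = 14.620672
step 1→2:
  ẍ = (ẋ'−ẋ)/dt = (1.315091965−1.595949237)/0.048485 = -5.792663
  θ̈ = (θ̇'−θ̇)/dt = (-2.266436233−-2.427862208)/0.048485 = 3.329400
  sinθ=-0.149378, cosθ=0.988780
  F = (M+m)·ẍ + m·l·cosθ·θ̈ − m·l·sinθ·θ̇² = -4.831863 + 0.334581 − -0.089489 = -4.407793
step 2→3:
  ẍ = (ẋ'−ẋ)/dt = (0.653909799−1.315091965)/0.048485 = -13.636840
  θ̈ = (θ̇'−θ̇)/dt = (-1.866614781−-2.266436233)/0.048485 = 8.246292
  sinθ=-0.264470, cosθ=0.964394
  F = (M+m)·ẍ + m·l·cosθ·θ̈ − m·l·sinθ·θ̇² = -11.374965 + 0.808255 − -0.138070 = -10.428640
step 3→4:
  ẍ = (ẋ'−ẋ)/dt = (0.631616344−0.653909799)/0.048485 = -0.459801
  θ̈ = (θ̇'−θ̇)/dt = (-1.987389081−-1.866614781)/0.048485 = -2.490962
  sinθ=-0.368637, cosθ=0.929573
  F = (M+m)·ẍ + m·l·cosθ·θ̈ − m·l·sinθ·θ̇² = -0.383536 + -0.235335 − -0.130540 = -0.488331

F_0 = 14.620672 N
F_1 = -4.407793 N
F_2 = -10.428640 N
F_3 = -0.488331 N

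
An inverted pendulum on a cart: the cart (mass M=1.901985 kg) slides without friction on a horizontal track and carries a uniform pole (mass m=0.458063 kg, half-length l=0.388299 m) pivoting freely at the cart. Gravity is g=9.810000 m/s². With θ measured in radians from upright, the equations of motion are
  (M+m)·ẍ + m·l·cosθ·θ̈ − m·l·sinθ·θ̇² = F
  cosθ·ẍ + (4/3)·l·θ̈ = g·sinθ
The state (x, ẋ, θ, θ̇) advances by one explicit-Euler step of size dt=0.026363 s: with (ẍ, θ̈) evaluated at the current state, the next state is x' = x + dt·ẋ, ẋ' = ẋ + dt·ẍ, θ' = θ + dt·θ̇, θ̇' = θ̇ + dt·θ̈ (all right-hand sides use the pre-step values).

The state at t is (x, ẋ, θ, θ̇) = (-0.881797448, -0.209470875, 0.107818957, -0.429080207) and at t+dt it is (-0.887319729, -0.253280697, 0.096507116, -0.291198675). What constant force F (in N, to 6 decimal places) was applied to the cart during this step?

ẍ = (ẋ'−ẋ)/dt = (-0.253280697−-0.209470875)/0.026363 = -1.661792
θ̈ = (θ̇'−θ̇)/dt = (-0.291198675−-0.429080207)/0.026363 = 5.230115
sinθ=0.107610, cosθ=0.994193
F = (M+m)·ẍ + m·l·cosθ·θ̈ − m·l·sinθ·θ̇² = -3.921909 + 0.924855 − 0.003524 = -3.000578

F = -3.000578 N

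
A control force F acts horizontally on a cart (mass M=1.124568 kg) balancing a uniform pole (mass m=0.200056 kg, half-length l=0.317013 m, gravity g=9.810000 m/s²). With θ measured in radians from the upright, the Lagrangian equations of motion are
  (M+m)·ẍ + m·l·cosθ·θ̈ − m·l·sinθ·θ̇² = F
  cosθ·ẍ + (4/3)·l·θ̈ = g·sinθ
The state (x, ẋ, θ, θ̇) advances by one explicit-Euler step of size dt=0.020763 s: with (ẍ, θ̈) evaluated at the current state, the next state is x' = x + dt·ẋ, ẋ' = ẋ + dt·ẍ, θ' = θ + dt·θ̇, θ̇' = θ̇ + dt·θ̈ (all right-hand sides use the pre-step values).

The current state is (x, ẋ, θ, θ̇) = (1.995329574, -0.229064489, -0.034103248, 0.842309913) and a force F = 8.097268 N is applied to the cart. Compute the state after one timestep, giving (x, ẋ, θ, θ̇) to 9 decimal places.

(1.990573508, -0.085091536, -0.016614367, 0.485461267)

sinθ=-0.034096638, cosθ=0.999418541
temp = (F + m·l·θ̇²·sinθ)/(M+m) = (8.097268 + -0.001534207)/1.324624 = 6.111722113
θ̈ = (g·sinθ − cosθ·temp)/(l·(4/3 − m·cos²θ/(M+m))) = -17.186757484
ẍ = temp − m·l·θ̈·cosθ/(M+m) = 6.934111287
Euler: x'=1.995329574+0.020763·-0.229064489=1.990573508, ẋ'=-0.229064489+0.020763·6.934111287=-0.085091536
       θ'=-0.034103248+0.020763·0.842309913=-0.016614367, θ̇'=0.842309913+0.020763·-17.186757484=0.485461267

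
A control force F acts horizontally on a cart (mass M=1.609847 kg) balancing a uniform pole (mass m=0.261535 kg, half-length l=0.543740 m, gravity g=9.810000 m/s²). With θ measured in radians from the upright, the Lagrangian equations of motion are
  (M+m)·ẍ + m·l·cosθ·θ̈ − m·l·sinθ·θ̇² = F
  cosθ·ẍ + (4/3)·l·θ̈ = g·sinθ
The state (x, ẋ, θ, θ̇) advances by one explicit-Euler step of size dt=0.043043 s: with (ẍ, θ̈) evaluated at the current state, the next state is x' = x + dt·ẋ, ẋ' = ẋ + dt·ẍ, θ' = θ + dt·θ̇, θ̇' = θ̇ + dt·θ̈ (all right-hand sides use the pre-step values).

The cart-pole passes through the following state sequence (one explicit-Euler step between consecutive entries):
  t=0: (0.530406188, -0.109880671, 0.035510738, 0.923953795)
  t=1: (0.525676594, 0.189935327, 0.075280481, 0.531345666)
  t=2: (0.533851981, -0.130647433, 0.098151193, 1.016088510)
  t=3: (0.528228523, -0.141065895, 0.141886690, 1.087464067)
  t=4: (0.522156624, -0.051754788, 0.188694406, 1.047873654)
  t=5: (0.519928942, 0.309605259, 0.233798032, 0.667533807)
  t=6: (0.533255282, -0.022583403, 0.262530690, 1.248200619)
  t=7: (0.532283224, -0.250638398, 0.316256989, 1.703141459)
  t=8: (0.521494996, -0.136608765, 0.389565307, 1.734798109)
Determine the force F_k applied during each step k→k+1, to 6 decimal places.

step 0→1:
  ẍ = (ẋ'−ẋ)/dt = (0.189935327−-0.109880671)/0.043043 = 6.965500
  θ̈ = (θ̇'−θ̇)/dt = (0.531345666−0.923953795)/0.043043 = -9.121300
  sinθ=0.035503, cosθ=0.999370
  F = (M+m)·ẍ + m·l·cosθ·θ̈ − m·l·sinθ·θ̇² = 13.035110 + -1.296295 − 0.004310 = 11.734505
step 1→2:
  ẍ = (ẋ'−ẋ)/dt = (-0.130647433−0.189935327)/0.043043 = -7.447965
  θ̈ = (θ̇'−θ̇)/dt = (1.016088510−0.531345666)/0.043043 = 11.261828
  sinθ=0.075209, cosθ=0.997168
  F = (M+m)·ẍ + m·l·cosθ·θ̈ − m·l·sinθ·θ̇² = -13.937988 + 1.596975 − 0.003020 = -12.344032
step 2→3:
  ẍ = (ẋ'−ẋ)/dt = (-0.141065895−-0.130647433)/0.043043 = -0.242048
  θ̈ = (θ̇'−θ̇)/dt = (1.087464067−1.016088510)/0.043043 = 1.658238
  sinθ=0.097994, cosθ=0.995187
  F = (M+m)·ẍ + m·l·cosθ·θ̈ − m·l·sinθ·θ̇² = -0.452964 + 0.234678 − 0.014387 = -0.232673
step 3→4:
  ẍ = (ẋ'−ẋ)/dt = (-0.051754788−-0.141065895)/0.043043 = 2.074928
  θ̈ = (θ̇'−θ̇)/dt = (1.047873654−1.087464067)/0.043043 = -0.919787
  sinθ=0.141411, cosθ=0.989951
  F = (M+m)·ẍ + m·l·cosθ·θ̈ − m·l·sinθ·θ̇² = 3.882982 + -0.129486 − 0.023781 = 3.729715
step 4→5:
  ẍ = (ẋ'−ẋ)/dt = (0.309605259−-0.051754788)/0.043043 = 8.395327
  θ̈ = (θ̇'−θ̇)/dt = (0.667533807−1.047873654)/0.043043 = -8.836276
  sinθ=0.187577, cosθ=0.982250
  F = (M+m)·ẍ + m·l·cosθ·θ̈ − m·l·sinθ·θ̇² = 15.710863 + -1.234276 − 0.029290 = 14.447297
step 5→6:
  ẍ = (ẋ'−ẋ)/dt = (-0.022583403−0.309605259)/0.043043 = -7.717600
  θ̈ = (θ̇'−θ̇)/dt = (1.248200619−0.667533807)/0.043043 = 13.490389
  sinθ=0.231674, cosθ=0.972794
  F = (M+m)·ẍ + m·l·cosθ·θ̈ − m·l·sinθ·θ̇² = -14.442578 + 1.866235 − 0.014681 = -12.591024
step 6→7:
  ẍ = (ẋ'−ẋ)/dt = (-0.250638398−-0.022583403)/0.043043 = -5.298306
  θ̈ = (θ̇'−θ̇)/dt = (1.703141459−1.248200619)/0.043043 = 10.569450
  sinθ=0.259525, cosθ=0.965736
  F = (M+m)·ẍ + m·l·cosθ·θ̈ − m·l·sinθ·θ̇² = -9.915155 + 1.451550 − 0.057500 = -8.521105
step 7→8:
  ẍ = (ẋ'−ẋ)/dt = (-0.136608765−-0.250638398)/0.043043 = 2.649203
  θ̈ = (θ̇'−θ̇)/dt = (1.734798109−1.703141459)/0.043043 = 0.735466
  sinθ=0.311011, cosθ=0.950406
  F = (M+m)·ẍ + m·l·cosθ·θ̈ − m·l·sinθ·θ̇² = 4.957670 + 0.099401 − 0.128292 = 4.928780

F_0 = 11.734505 N
F_1 = -12.344032 N
F_2 = -0.232673 N
F_3 = 3.729715 N
F_4 = 14.447297 N
F_5 = -12.591024 N
F_6 = -8.521105 N
F_7 = 4.928780 N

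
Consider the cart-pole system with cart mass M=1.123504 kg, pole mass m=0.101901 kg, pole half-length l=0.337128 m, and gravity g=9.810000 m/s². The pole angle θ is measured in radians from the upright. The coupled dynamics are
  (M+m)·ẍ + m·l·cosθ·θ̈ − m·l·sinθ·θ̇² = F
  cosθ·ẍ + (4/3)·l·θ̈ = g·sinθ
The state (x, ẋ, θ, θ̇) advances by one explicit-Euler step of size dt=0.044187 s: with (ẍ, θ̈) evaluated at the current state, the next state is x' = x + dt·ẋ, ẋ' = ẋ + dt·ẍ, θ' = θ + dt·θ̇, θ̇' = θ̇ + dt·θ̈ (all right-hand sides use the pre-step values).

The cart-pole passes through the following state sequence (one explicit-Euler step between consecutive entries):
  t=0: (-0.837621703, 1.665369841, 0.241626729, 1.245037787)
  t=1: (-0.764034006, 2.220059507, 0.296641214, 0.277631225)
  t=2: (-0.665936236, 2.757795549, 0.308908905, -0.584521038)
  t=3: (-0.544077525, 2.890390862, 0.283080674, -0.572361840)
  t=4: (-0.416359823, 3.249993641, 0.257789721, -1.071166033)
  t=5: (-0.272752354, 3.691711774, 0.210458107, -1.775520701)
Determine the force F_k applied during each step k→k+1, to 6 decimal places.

step 0→1:
  ẍ = (ẋ'−ẋ)/dt = (2.220059507−1.665369841)/0.044187 = 12.553232
  θ̈ = (θ̇'−θ̇)/dt = (0.277631225−1.245037787)/0.044187 = -21.893466
  sinθ=0.239282, cosθ=0.970950
  F = (M+m)·ẍ + m·l·cosθ·θ̈ − m·l·sinθ·θ̇² = 15.382793 + -0.730272 − 0.012742 = 14.639779
step 1→2:
  ẍ = (ẋ'−ẋ)/dt = (2.757795549−2.220059507)/0.044187 = 12.169553
  θ̈ = (θ̇'−θ̇)/dt = (-0.584521038−0.277631225)/0.044187 = -19.511446
  sinθ=0.292310, cosθ=0.956324
  F = (M+m)·ẍ + m·l·cosθ·θ̈ − m·l·sinθ·θ̇² = 14.912631 + -0.641014 − 0.000774 = 14.270843
step 2→3:
  ẍ = (ẋ'−ẋ)/dt = (2.890390862−2.757795549)/0.044187 = 3.000777
  θ̈ = (θ̇'−θ̇)/dt = (-0.572361840−-0.584521038)/0.044187 = 0.275176
  sinθ=0.304019, cosθ=0.952666
  F = (M+m)·ẍ + m·l·cosθ·θ̈ − m·l·sinθ·θ̇² = 3.677167 + 0.009006 − 0.003568 = 3.682604
step 3→4:
  ẍ = (ẋ'−ẋ)/dt = (3.249993641−2.890390862)/0.044187 = 8.138203
  θ̈ = (θ̇'−θ̇)/dt = (-1.071166033−-0.572361840)/0.044187 = -11.288483
  sinθ=0.279315, cosθ=0.960200
  F = (M+m)·ẍ + m·l·cosθ·θ̈ − m·l·sinθ·θ̇² = 9.972595 + -0.372366 − 0.003143 = 9.597085
step 4→5:
  ẍ = (ẋ'−ẋ)/dt = (3.691711774−3.249993641)/0.044187 = 9.996563
  θ̈ = (θ̇'−θ̇)/dt = (-1.775520701−-1.071166033)/0.044187 = -15.940314
  sinθ=0.254944, cosθ=0.966956
  F = (M+m)·ẍ + m·l·cosθ·θ̈ − m·l·sinθ·θ̇² = 12.249838 + -0.529513 − 0.010049 = 11.710276

F_0 = 14.639779 N
F_1 = 14.270843 N
F_2 = 3.682604 N
F_3 = 9.597085 N
F_4 = 11.710276 N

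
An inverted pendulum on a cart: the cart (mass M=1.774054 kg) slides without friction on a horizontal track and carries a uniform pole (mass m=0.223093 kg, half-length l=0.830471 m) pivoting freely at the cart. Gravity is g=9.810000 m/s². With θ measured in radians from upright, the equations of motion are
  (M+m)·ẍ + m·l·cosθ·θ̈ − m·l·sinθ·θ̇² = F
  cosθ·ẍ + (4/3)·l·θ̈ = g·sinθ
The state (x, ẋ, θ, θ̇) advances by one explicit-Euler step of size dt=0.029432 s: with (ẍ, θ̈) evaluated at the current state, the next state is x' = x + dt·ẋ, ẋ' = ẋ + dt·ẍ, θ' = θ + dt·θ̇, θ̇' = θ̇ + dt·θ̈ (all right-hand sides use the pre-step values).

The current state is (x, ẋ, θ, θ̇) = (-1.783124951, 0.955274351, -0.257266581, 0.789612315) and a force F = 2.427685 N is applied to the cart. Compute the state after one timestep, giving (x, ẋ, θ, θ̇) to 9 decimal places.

sinθ=-0.254438046, cosθ=0.967089076
temp = (F + m·l·θ̇²·sinθ)/(M+m) = (2.427685 + -0.029391401)/1.997147 = 1.200859826
θ̈ = (g·sinθ − cosθ·temp)/(l·(4/3 − m·cos²θ/(M+m))) = -3.583793522
ẍ = temp − m·l·θ̈·cosθ/(M+m) = 1.522381194
Euler: x'=-1.783124951+0.029432·0.955274351=-1.755009316, ẋ'=0.955274351+0.029432·1.522381194=1.000081074
       θ'=-0.257266581+0.029432·0.789612315=-0.234026711, θ̇'=0.789612315+0.029432·-3.583793522=0.684134104

(-1.755009316, 1.000081074, -0.234026711, 0.684134104)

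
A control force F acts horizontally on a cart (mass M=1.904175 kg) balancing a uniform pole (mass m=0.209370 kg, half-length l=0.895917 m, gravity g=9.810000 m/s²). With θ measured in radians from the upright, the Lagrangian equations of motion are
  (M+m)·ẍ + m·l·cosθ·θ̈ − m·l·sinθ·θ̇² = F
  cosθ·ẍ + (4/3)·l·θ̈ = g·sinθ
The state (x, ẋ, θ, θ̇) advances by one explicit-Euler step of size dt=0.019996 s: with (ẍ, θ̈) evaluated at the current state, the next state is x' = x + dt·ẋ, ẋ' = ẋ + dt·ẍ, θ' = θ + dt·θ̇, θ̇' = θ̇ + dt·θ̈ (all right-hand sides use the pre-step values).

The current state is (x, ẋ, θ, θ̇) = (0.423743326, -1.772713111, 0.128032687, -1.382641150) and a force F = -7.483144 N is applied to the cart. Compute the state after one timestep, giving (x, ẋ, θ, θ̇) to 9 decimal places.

(0.388296155, -1.850616201, 0.100385395, -1.296992688)

sinθ=0.127683180, cosθ=0.991815006
temp = (F + m·l·θ̇²·sinθ)/(M+m) = (-7.483144 + 0.045786229)/2.113545 = -3.518902020
θ̈ = (g·sinθ − cosθ·temp)/(l·(4/3 − m·cos²θ/(M+m))) = 4.283279734
ẍ = temp − m·l·θ̈·cosθ/(M+m) = -3.895933702
Euler: x'=0.423743326+0.019996·-1.772713111=0.388296155, ẋ'=-1.772713111+0.019996·-3.895933702=-1.850616201
       θ'=0.128032687+0.019996·-1.382641150=0.100385395, θ̇'=-1.382641150+0.019996·4.283279734=-1.296992688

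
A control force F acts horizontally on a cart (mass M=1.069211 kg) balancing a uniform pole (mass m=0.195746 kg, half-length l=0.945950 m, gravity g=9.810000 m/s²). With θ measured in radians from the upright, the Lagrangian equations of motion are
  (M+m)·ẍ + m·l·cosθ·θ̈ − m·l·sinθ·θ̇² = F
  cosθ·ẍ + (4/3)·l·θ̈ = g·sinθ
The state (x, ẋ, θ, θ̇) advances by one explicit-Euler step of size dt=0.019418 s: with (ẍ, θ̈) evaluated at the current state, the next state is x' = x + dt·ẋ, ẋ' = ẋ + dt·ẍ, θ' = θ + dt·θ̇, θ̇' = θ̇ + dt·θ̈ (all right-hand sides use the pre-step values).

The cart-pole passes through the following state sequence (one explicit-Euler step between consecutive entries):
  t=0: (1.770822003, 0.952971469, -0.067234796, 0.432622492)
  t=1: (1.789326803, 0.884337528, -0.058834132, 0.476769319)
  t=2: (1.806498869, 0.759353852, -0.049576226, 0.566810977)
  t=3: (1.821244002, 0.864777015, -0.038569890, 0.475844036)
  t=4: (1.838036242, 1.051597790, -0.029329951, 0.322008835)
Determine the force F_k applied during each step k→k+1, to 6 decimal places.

step 0→1:
  ẍ = (ẋ'−ẋ)/dt = (0.884337528−0.952971469)/0.019418 = -3.534553
  θ̈ = (θ̇'−θ̇)/dt = (0.476769319−0.432622492)/0.019418 = 2.273500
  sinθ=-0.067184, cosθ=0.997741
  F = (M+m)·ẍ + m·l·cosθ·θ̈ − m·l·sinθ·θ̇² = -4.471057 + 0.420024 − -0.002328 = -4.048705
step 1→2:
  ẍ = (ẋ'−ẋ)/dt = (0.759353852−0.884337528)/0.019418 = -6.436486
  θ̈ = (θ̇'−θ̇)/dt = (0.566810977−0.476769319)/0.019418 = 4.637020
  sinθ=-0.058800, cosθ=0.998270
  F = (M+m)·ẍ + m·l·cosθ·θ̈ − m·l·sinθ·θ̇² = -8.141877 + 0.857133 − -0.002475 = -7.282270
step 2→3:
  ẍ = (ẋ'−ẋ)/dt = (0.864777015−0.759353852)/0.019418 = 5.429146
  θ̈ = (θ̇'−θ̇)/dt = (0.475844036−0.566810977)/0.019418 = -4.684671
  sinθ=-0.049556, cosθ=0.998771
  F = (M+m)·ẍ + m·l·cosθ·θ̈ − m·l·sinθ·θ̇² = 6.867637 + -0.866376 − -0.002948 = 6.004209
step 3→4:
  ẍ = (ẋ'−ẋ)/dt = (1.051597790−0.864777015)/0.019418 = 9.621010
  θ̈ = (θ̇'−θ̇)/dt = (0.322008835−0.475844036)/0.019418 = -7.922299
  sinθ=-0.038560, cosθ=0.999256
  F = (M+m)·ẍ + m·l·cosθ·θ̈ − m·l·sinθ·θ̇² = 12.170164 + -1.465849 − -0.001617 = 10.705932

F_0 = -4.048705 N
F_1 = -7.282270 N
F_2 = 6.004209 N
F_3 = 10.705932 N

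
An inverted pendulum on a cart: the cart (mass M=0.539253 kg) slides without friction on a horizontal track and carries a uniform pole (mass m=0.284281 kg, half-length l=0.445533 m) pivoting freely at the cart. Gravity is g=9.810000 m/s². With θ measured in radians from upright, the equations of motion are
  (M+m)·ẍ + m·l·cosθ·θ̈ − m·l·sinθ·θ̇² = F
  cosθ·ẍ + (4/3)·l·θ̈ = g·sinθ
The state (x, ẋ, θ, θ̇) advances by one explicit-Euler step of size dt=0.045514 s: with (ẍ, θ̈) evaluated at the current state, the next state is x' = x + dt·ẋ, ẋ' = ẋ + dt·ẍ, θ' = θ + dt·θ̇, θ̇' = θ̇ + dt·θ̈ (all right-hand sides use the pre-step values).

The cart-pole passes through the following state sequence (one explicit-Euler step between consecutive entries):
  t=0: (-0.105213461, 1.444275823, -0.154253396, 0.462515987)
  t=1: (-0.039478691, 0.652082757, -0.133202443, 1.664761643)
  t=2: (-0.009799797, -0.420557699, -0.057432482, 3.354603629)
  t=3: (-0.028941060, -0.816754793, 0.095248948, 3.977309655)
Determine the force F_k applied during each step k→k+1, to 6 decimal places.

F_0 = -11.023952 N
F_1 = -14.700981 N
F_2 = -5.356996 N

step 0→1:
  ẍ = (ẋ'−ẋ)/dt = (0.652082757−1.444275823)/0.045514 = -17.405481
  θ̈ = (θ̇'−θ̇)/dt = (1.664761643−0.462515987)/0.045514 = 26.414854
  sinθ=-0.153642, cosθ=0.988127
  F = (M+m)·ẍ + m·l·cosθ·θ̈ − m·l·sinθ·θ̇² = -14.334005 + 3.305891 − -0.004163 = -11.023952
step 1→2:
  ẍ = (ẋ'−ẋ)/dt = (-0.420557699−0.652082757)/0.045514 = -23.567264
  θ̈ = (θ̇'−θ̇)/dt = (3.354603629−1.664761643)/0.045514 = 37.127960
  sinθ=-0.132809, cosθ=0.991142
  F = (M+m)·ẍ + m·l·cosθ·θ̈ − m·l·sinθ·θ̇² = -19.408443 + 4.660844 − -0.046619 = -14.700981
step 2→3:
  ẍ = (ẋ'−ẋ)/dt = (-0.816754793−-0.420557699)/0.045514 = -8.704950
  θ̈ = (θ̇'−θ̇)/dt = (3.977309655−3.354603629)/0.045514 = 13.681637
  sinθ=-0.057401, cosθ=0.998351
  F = (M+m)·ẍ + m·l·cosθ·θ̈ − m·l·sinθ·θ̇² = -7.168822 + 1.730012 − -0.081814 = -5.356996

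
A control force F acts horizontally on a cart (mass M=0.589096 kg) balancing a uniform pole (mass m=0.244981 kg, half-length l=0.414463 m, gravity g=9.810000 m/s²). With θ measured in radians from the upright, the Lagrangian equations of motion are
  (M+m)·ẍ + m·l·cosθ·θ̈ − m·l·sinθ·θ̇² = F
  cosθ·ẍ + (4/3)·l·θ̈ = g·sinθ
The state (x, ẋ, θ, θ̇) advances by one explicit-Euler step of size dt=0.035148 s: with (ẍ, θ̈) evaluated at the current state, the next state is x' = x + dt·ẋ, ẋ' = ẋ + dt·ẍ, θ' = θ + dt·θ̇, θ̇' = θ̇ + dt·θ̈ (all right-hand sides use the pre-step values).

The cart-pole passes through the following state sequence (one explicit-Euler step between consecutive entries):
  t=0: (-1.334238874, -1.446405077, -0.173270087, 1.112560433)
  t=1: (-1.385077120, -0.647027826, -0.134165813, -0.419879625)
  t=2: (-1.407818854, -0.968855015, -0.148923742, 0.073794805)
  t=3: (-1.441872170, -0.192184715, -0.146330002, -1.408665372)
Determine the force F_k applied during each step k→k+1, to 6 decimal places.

step 0→1:
  ẍ = (ẋ'−ẋ)/dt = (-0.647027826−-1.446405077)/0.035148 = 22.743179
  θ̈ = (θ̇'−θ̇)/dt = (-0.419879625−1.112560433)/0.035148 = -43.599637
  sinθ=-0.172404, cosθ=0.985026
  F = (M+m)·ẍ + m·l·cosθ·θ̈ − m·l·sinθ·θ̇² = 18.969562 + -4.360626 − -0.021668 = 14.630604
step 1→2:
  ẍ = (ẋ'−ẋ)/dt = (-0.968855015−-0.647027826)/0.035148 = -9.156344
  θ̈ = (θ̇'−θ̇)/dt = (0.073794805−-0.419879625)/0.035148 = 14.045591
  sinθ=-0.133764, cosθ=0.991013
  F = (M+m)·ẍ + m·l·cosθ·θ̈ − m·l·sinθ·θ̇² = -7.637096 + 1.413311 − -0.002394 = -6.221391
step 2→3:
  ẍ = (ẋ'−ẋ)/dt = (-0.192184715−-0.968855015)/0.035148 = 22.097141
  θ̈ = (θ̇'−θ̇)/dt = (-1.408665372−0.073794805)/0.035148 = -42.177654
  sinθ=-0.148374, cosθ=0.988931
  F = (M+m)·ẍ + m·l·cosθ·θ̈ − m·l·sinθ·θ̇² = 18.430717 + -4.235130 − -0.000082 = 14.195669

F_0 = 14.630604 N
F_1 = -6.221391 N
F_2 = 14.195669 N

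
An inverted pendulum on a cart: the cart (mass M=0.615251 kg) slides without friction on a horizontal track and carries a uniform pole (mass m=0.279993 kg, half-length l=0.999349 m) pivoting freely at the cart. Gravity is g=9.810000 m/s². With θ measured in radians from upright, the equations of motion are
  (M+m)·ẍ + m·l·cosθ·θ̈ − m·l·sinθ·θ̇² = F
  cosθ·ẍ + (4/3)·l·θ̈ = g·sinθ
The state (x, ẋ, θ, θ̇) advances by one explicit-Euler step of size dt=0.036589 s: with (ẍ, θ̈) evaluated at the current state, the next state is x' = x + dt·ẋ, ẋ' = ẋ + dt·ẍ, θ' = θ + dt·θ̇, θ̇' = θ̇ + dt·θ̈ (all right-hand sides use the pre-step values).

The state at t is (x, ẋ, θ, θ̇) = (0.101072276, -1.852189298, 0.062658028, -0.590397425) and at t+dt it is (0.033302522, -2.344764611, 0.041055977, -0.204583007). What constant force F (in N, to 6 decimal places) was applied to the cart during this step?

F = -9.113542 N

ẍ = (ẋ'−ẋ)/dt = (-2.344764611−-1.852189298)/0.036589 = -13.462388
θ̈ = (θ̇'−θ̇)/dt = (-0.204583007−-0.590397425)/0.036589 = 10.544547
sinθ=0.062617, cosθ=0.998038
F = (M+m)·ẍ + m·l·cosθ·θ̈ − m·l·sinθ·θ̇² = -12.052122 + 2.944687 − 0.006107 = -9.113542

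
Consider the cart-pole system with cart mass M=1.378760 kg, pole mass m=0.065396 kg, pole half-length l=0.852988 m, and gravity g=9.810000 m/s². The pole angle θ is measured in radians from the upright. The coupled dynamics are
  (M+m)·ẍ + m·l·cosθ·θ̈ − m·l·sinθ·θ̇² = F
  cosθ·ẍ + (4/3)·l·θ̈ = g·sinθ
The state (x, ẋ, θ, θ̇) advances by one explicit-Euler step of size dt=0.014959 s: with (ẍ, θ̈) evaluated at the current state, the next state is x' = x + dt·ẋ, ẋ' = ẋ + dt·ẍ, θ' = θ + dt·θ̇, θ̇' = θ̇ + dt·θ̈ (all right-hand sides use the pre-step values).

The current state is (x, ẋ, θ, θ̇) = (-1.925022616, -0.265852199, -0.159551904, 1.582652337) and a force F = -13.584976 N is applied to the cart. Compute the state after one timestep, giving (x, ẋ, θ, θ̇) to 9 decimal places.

sinθ=-0.158875818, cosθ=0.987298574
temp = (F + m·l·θ̇²·sinθ)/(M+m) = (-13.584976 + -0.022198465)/1.444156 = -9.422233100
θ̈ = (g·sinθ − cosθ·temp)/(l·(4/3 − m·cos²θ/(M+m))) = 7.042123235
ẍ = temp − m·l·θ̈·cosθ/(M+m) = -9.690787411
Euler: x'=-1.925022616+0.014959·-0.265852199=-1.928999499, ẋ'=-0.265852199+0.014959·-9.690787411=-0.410816688
       θ'=-0.159551904+0.014959·1.582652337=-0.135877008, θ̇'=1.582652337+0.014959·7.042123235=1.687995458

(-1.928999499, -0.410816688, -0.135877008, 1.687995458)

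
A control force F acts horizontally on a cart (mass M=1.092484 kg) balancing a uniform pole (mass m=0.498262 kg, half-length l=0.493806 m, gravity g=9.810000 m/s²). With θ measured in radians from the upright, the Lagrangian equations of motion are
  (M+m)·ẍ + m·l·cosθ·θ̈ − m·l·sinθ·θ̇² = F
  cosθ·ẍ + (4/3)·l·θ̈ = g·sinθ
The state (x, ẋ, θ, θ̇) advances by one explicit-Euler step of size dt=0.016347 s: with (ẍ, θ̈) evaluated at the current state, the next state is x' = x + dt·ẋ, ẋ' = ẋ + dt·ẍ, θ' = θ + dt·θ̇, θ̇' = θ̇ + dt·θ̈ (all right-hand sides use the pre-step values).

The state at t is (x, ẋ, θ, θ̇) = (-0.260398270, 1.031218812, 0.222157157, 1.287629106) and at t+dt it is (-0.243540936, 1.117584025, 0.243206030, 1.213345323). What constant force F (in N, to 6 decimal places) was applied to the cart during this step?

F = 7.223823 N

ẍ = (ẋ'−ẋ)/dt = (1.117584025−1.031218812)/0.016347 = 5.283245
θ̈ = (θ̇'−θ̇)/dt = (1.213345323−1.287629106)/0.016347 = -4.544184
sinθ=0.220334, cosθ=0.975424
F = (M+m)·ẍ + m·l·cosθ·θ̈ − m·l·sinθ·θ̇² = 8.404302 + -1.090596 − 0.089883 = 7.223823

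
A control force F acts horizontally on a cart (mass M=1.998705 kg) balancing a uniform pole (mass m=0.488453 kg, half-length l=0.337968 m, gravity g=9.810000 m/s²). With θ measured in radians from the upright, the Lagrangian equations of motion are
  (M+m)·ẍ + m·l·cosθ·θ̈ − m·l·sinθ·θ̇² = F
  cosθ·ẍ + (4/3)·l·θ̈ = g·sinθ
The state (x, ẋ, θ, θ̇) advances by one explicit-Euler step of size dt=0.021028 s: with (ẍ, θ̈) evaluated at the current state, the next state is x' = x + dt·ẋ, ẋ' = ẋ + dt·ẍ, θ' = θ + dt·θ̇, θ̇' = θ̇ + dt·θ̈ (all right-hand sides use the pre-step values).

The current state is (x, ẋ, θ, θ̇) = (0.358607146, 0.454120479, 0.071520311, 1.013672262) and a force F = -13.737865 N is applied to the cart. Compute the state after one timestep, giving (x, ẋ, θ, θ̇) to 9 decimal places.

(0.368156391, 0.315611568, 0.092835811, 1.352970180)

sinθ=0.071459354, cosθ=0.997443513
temp = (F + m·l·θ̇²·sinθ)/(M+m) = (-13.737865 + 0.012121394)/2.487158 = -5.518645621
θ̈ = (g·sinθ − cosθ·temp)/(l·(4/3 − m·cos²θ/(M+m))) = 16.135529660
ẍ = temp − m·l·θ̈·cosθ/(M+m) = -6.586879934
Euler: x'=0.358607146+0.021028·0.454120479=0.368156391, ẋ'=0.454120479+0.021028·-6.586879934=0.315611568
       θ'=0.071520311+0.021028·1.013672262=0.092835811, θ̇'=1.013672262+0.021028·16.135529660=1.352970180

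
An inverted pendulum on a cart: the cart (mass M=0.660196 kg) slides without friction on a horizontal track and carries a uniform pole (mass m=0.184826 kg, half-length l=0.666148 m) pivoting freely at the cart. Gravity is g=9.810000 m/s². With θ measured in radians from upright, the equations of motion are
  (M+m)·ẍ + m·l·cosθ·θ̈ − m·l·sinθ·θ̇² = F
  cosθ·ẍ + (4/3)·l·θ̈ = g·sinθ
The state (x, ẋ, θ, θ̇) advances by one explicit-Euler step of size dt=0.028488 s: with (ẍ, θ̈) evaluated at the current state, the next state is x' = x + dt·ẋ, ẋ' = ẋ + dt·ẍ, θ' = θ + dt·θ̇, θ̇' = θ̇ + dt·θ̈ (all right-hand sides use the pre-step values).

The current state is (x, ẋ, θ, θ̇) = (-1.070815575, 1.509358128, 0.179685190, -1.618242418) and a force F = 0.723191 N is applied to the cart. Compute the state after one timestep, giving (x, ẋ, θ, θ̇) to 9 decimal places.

(-1.027816981, 1.531067608, 0.133584700, -1.586057689)

sinθ=0.178719841, cosθ=0.983900004
temp = (F + m·l·θ̇²·sinθ)/(M+m) = (0.723191 + 0.057622716)/0.845022 = 0.924015843
θ̈ = (g·sinθ − cosθ·temp)/(l·(4/3 − m·cos²θ/(M+m))) = 1.129764413
ẍ = temp − m·l·θ̈·cosθ/(M+m) = 0.762057013
Euler: x'=-1.070815575+0.028488·1.509358128=-1.027816981, ẋ'=1.509358128+0.028488·0.762057013=1.531067608
       θ'=0.179685190+0.028488·-1.618242418=0.133584700, θ̇'=-1.618242418+0.028488·1.129764413=-1.586057689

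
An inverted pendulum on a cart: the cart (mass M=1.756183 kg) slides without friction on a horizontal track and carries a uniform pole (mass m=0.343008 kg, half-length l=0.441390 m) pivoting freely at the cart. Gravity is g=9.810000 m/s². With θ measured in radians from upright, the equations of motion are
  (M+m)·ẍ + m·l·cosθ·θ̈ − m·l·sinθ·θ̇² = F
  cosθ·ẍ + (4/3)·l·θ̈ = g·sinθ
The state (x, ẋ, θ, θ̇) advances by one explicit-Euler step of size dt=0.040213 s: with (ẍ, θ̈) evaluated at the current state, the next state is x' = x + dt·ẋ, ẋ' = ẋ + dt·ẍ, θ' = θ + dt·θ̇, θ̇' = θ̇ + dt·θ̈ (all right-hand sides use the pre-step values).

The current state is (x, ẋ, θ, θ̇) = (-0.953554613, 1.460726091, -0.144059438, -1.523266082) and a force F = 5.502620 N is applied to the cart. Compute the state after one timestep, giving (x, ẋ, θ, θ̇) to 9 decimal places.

(-0.894814435, 1.587221604, -0.205314537, -1.832208463)

sinθ=-0.143561674, cosθ=0.989641372
temp = (F + m·l·θ̇²·sinθ)/(M+m) = (5.502620 + -0.050433232)/2.099191 = 2.597279985
θ̈ = (g·sinθ − cosθ·temp)/(l·(4/3 − m·cos²θ/(M+m))) = -7.682649425
ẍ = temp − m·l·θ̈·cosθ/(M+m) = 3.145637301
Euler: x'=-0.953554613+0.040213·1.460726091=-0.894814435, ẋ'=1.460726091+0.040213·3.145637301=1.587221604
       θ'=-0.144059438+0.040213·-1.523266082=-0.205314537, θ̇'=-1.523266082+0.040213·-7.682649425=-1.832208463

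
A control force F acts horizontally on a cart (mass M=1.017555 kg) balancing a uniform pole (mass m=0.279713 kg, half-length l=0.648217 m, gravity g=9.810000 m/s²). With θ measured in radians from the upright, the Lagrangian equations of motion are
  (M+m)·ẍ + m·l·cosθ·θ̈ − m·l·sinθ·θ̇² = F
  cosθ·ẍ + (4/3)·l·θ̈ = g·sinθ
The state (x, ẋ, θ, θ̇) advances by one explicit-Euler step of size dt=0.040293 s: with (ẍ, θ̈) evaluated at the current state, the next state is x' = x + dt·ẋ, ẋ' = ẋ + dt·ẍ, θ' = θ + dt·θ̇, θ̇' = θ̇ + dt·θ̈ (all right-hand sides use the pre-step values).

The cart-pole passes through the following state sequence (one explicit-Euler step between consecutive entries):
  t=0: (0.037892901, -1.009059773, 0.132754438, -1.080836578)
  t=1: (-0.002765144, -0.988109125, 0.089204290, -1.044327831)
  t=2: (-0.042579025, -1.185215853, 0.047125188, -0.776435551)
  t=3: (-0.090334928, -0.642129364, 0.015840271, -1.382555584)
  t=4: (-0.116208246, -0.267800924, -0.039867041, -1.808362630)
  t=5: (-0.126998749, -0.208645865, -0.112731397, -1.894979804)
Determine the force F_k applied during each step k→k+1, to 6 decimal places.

step 0→1:
  ẍ = (ẋ'−ẋ)/dt = (-0.988109125−-1.009059773)/0.040293 = 0.519958
  θ̈ = (θ̇'−θ̇)/dt = (-1.044327831−-1.080836578)/0.040293 = 0.906082
  sinθ=0.132365, cosθ=0.991201
  F = (M+m)·ẍ + m·l·cosθ·θ̈ − m·l·sinθ·θ̇² = 0.674524 + 0.162840 − 0.028037 = 0.809328
step 1→2:
  ẍ = (ẋ'−ẋ)/dt = (-1.185215853−-0.988109125)/0.040293 = -4.891836
  θ̈ = (θ̇'−θ̇)/dt = (-0.776435551−-1.044327831)/0.040293 = 6.648606
  sinθ=0.089086, cosθ=0.996024
  F = (M+m)·ẍ + m·l·cosθ·θ̈ − m·l·sinθ·θ̇² = -6.346022 + 1.200697 − 0.017616 = -5.162941
step 2→3:
  ẍ = (ẋ'−ẋ)/dt = (-0.642129364−-1.185215853)/0.040293 = 13.478433
  θ̈ = (θ̇'−θ̇)/dt = (-1.382555584−-0.776435551)/0.040293 = -15.042812
  sinθ=0.047108, cosθ=0.998890
  F = (M+m)·ẍ + m·l·cosθ·θ̈ − m·l·sinθ·θ̇² = 17.485139 + -2.724455 − 0.005149 = 14.755535
step 3→4:
  ẍ = (ẋ'−ẋ)/dt = (-0.267800924−-0.642129364)/0.040293 = 9.290161
  θ̈ = (θ̇'−θ̇)/dt = (-1.808362630−-1.382555584)/0.040293 = -10.567767
  sinθ=0.015840, cosθ=0.999875
  F = (M+m)·ẍ + m·l·cosθ·θ̈ − m·l·sinθ·θ̇² = 12.051828 + -1.915851 − 0.005490 = 10.130487
step 4→5:
  ẍ = (ẋ'−ẋ)/dt = (-0.208645865−-0.267800924)/0.040293 = 1.468122
  θ̈ = (θ̇'−θ̇)/dt = (-1.894979804−-1.808362630)/0.040293 = -2.149683
  sinθ=-0.039856, cosθ=0.999205
  F = (M+m)·ẍ + m·l·cosθ·θ̈ − m·l·sinθ·θ̇² = 1.904548 + -0.389459 − -0.023632 = 1.538721

F_0 = 0.809328 N
F_1 = -5.162941 N
F_2 = 14.755535 N
F_3 = 10.130487 N
F_4 = 1.538721 N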